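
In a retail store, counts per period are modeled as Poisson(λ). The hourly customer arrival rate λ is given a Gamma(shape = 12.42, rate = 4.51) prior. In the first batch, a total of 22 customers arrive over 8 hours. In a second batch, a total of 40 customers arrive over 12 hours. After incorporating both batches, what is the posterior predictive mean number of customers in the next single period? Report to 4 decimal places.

3.0363

With a Gamma(shape α, rate β) prior, the Poisson likelihood is conjugate: the posterior is Gamma(α + ΣXᵢ, β + n).
After batch 1: Gamma(α+S, β+n) = Gamma(12.42+22, 4.51+8) = Gamma(34.42, 12.51).
After batch 2: Gamma(α+S, β+n) = Gamma(34.42+40, 12.51+12) = Gamma(74.42, 24.51).
The predictive distribution for one future period is NegBinom with mean α/β = 3.0363.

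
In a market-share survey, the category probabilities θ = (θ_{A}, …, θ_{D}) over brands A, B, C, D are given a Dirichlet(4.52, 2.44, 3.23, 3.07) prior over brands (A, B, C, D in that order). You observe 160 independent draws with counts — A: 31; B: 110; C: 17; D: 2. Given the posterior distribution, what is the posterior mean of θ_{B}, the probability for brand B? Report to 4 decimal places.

0.6490

The Dirichlet prior is conjugate to the Multinomial likelihood: each posterior αⱼ = prior αⱼ + observed count nⱼ.
Posterior concentration: (35.52, 112.44, 20.23, 5.07), total = 173.26.
E[θ_{B}|data] = α_{B}/Σα = 112.44/173.26 = 0.6490.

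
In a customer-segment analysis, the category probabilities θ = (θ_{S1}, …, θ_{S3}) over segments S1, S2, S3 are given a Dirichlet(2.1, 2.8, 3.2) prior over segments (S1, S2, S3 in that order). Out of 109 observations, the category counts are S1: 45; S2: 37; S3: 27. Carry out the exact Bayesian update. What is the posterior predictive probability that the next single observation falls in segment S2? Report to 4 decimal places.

0.3399

The Dirichlet prior is conjugate to the Multinomial likelihood: each posterior αⱼ = prior αⱼ + observed count nⱼ.
Posterior concentration: (47.1, 39.8, 30.2), total = 117.1.
P(next = S2 | data) = α_{S2}/Σα = 0.3399.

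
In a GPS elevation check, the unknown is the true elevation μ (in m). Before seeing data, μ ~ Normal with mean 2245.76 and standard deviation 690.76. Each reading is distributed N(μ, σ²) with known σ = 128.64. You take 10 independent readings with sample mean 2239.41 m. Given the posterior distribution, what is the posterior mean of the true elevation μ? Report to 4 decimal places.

For Normal data with known variance σ², a Normal(μ₀, σ₀²) prior on μ is conjugate. Posterior precision = 1/σ₀² + n/σ²; posterior mean is the precision-weighted average of μ₀ and x̄.
n·x̄ = 10·2239.41 = 22394.1.
σ₀² = 690.76² = 477149.3776, σ² = 128.64² = 16548.2496; σ² + n·σ₀² = 16548.2496 + 10·477149.3776 = 4788042.0256.
Posterior mean = (μ₀/σ₀² + n·x̄/σ²)/(1/σ₀² + n/σ²) = (σ²·μ₀ + σ₀²·n·x̄)/(σ² + n·σ₀²) = (16548.2496·2245.76 + 477149.3776·22394.1)/4788042.0256 = 10722494273.933856/4788042.0256 = 2239.4319.

2239.4319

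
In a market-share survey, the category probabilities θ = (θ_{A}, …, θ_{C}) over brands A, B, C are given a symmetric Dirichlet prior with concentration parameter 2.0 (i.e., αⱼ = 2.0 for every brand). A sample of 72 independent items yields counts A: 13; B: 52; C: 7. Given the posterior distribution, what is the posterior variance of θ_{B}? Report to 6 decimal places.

0.002696

The Dirichlet prior is conjugate to the Multinomial likelihood: each posterior αⱼ = prior αⱼ + observed count nⱼ.
Posterior concentration: (15.0, 54.0, 9.0), total = 78.0.
Var[θ_j] = α_j(Σα−α_j)/((Σα)²(Σα+1)) = 54.0·24.0/(78.0²·79.0) = 0.002696.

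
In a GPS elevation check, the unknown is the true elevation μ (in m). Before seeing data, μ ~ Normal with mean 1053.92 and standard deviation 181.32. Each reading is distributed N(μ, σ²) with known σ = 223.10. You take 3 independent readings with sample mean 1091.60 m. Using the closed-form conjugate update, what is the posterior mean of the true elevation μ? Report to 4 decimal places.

1078.9624

For Normal data with known variance σ², a Normal(μ₀, σ₀²) prior on μ is conjugate. Posterior precision = 1/σ₀² + n/σ²; posterior mean is the precision-weighted average of μ₀ and x̄.
n·x̄ = 3·1091.60 = 3274.8.
σ₀² = 181.32² = 32876.9424, σ² = 223.10² = 49773.61; σ² + n·σ₀² = 49773.61 + 3·32876.9424 = 148404.4372.
Posterior mean = (μ₀/σ₀² + n·x̄/σ²)/(1/σ₀² + n/σ²) = (σ²·μ₀ + σ₀²·n·x̄)/(σ² + n·σ₀²) = (49773.61·1053.92 + 32876.9424·3274.8)/148404.4372 = 160122814.02272/148404.4372 = 1078.9624.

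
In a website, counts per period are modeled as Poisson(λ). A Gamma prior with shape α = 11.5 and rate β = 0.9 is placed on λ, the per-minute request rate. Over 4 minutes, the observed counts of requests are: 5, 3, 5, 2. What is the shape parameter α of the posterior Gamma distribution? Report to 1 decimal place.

With a Gamma(shape α, rate β) prior, the Poisson likelihood is conjugate: the posterior is Gamma(α + ΣXᵢ, β + n).
Sum of counts S = 15 over n = 4 minutes.
Posterior: Gamma(α+S, β+n) = Gamma(11.5+15, 0.9+4) = Gamma(26.5, 4.9).
Posterior α = 26.5.

26.5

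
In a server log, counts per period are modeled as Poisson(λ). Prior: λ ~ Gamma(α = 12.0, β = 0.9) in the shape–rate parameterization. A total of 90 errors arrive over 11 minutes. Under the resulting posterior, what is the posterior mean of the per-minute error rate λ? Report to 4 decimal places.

8.5714

With a Gamma(shape α, rate β) prior, the Poisson likelihood is conjugate: the posterior is Gamma(α + ΣXᵢ, β + n).
Posterior: Gamma(α+S, β+n) = Gamma(12.0+90, 0.9+11) = Gamma(102.0, 11.9).
Posterior mean = α/β = 102.0/11.9 = 8.5714.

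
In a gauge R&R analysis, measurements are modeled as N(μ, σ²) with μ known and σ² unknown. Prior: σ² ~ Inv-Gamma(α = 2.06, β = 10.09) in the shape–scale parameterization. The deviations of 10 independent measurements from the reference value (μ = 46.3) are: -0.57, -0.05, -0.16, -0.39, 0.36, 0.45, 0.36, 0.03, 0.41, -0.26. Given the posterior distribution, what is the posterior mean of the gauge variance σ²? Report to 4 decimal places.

1.7643

With known mean μ and an Inverse-Gamma(α, β) prior on σ², the Normal likelihood is conjugate: posterior is Inv-Gamma(α + n/2, β + Σ(xᵢ−μ)²/2).
Σ(xᵢ−μ)² = (-0.57)² + (-0.05)² + (-0.16)² + (-0.39)² + (0.36)² + (0.45)² + (0.36)² + (0.03)² + (0.41)² + (-0.26)² = 1.2034.
Posterior: Inv-Gamma(2.06 + 10/2, 10.09 + 1.2034/2) = Inv-Gamma(7.06, 10.69170).
E[σ²|data] = β/(α−1) = 10.69170/6.06 = 1.7643.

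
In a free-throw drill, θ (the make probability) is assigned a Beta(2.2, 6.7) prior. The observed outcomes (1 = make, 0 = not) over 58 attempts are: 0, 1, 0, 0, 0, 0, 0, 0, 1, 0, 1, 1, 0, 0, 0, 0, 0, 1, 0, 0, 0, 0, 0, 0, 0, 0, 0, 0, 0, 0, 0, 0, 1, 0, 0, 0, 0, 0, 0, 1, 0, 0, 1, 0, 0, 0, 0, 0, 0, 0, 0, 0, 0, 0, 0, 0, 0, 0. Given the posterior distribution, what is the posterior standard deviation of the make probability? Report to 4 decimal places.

0.0436

The Beta prior is conjugate to a Binomial/Bernoulli likelihood; the update adds successes to α and failures to β.
Posterior: Beta(α+k, β+n−k) = Beta(2.2+8, 6.7+50) = Beta(10.2, 56.7).
Var = αβ/((α+β)²(α+β+1)) = 10.2·56.7/(66.9²·67.9) = 0.00190310; SD = √0.00190310 = 0.0436.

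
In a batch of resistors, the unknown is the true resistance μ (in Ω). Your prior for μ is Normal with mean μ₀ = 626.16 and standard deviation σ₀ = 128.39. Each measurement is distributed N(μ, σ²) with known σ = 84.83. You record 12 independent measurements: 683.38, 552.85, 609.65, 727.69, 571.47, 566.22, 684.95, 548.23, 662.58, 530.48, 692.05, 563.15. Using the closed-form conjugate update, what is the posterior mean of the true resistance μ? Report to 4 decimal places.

616.4129

For Normal data with known variance σ², a Normal(μ₀, σ₀²) prior on μ is conjugate. Posterior precision = 1/σ₀² + n/σ²; posterior mean is the precision-weighted average of μ₀ and x̄.
Σxᵢ = 683.38 + 552.85 + 609.65 + 727.69 + 571.47 + 566.22 + 684.95 + 548.23 + 662.58 + 530.48 + 692.05 + 563.15 = 7392.7, so n·x̄ = 7392.7.
σ₀² = 128.39² = 16483.9921, σ² = 84.83² = 7196.1289; σ² + n·σ₀² = 7196.1289 + 12·16483.9921 = 205004.0341.
Posterior mean = (μ₀/σ₀² + n·x̄/σ²)/(1/σ₀² + n/σ²) = (σ²·μ₀ + σ₀²·n·x̄)/(σ² + n·σ₀²) = (7196.1289·626.16 + 16483.9921·7392.7)/205004.0341 = 126367136.469694/205004.0341 = 616.4129.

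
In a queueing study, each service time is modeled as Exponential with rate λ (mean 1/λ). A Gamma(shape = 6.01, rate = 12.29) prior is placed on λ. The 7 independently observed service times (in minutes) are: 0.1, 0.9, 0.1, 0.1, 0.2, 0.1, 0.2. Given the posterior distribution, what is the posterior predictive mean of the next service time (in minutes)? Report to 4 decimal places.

With a Gamma(shape α, rate β) prior on the exponential rate λ, the posterior after n observations with total T = Σxᵢ is Gamma(α+n, β+T).
Sum of observations T = 1.7 minutes; n = 7.
Posterior: Gamma(6.01+7, 12.29+1.7) = Gamma(13.01, 13.99).
The predictive distribution for the next observation is Lomax; its mean is β/(α−1) = 13.99/12.01 = 1.1649.

1.1649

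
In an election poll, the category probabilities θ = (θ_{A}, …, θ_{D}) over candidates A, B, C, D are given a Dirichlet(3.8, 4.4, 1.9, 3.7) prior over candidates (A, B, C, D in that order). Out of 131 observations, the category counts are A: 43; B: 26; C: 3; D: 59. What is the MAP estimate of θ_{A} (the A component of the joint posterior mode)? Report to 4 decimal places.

The Dirichlet prior is conjugate to the Multinomial likelihood: each posterior αⱼ = prior αⱼ + observed count nⱼ.
Posterior concentration: (46.8, 30.4, 4.9, 62.7), total = 144.8.
Joint mode component: (α_{A}−1)/(Σα−K) = 45.8/140.8 = 0.3253.

0.3253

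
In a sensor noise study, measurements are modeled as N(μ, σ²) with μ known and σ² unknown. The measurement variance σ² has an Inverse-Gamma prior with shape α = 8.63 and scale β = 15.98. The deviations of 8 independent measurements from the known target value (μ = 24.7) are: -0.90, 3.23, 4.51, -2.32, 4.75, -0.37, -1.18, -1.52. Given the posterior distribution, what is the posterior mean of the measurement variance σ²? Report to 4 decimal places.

With known mean μ and an Inverse-Gamma(α, β) prior on σ², the Normal likelihood is conjugate: posterior is Inv-Gamma(α + n/2, β + Σ(xᵢ−μ)²/2).
Σ(xᵢ−μ)² = (-0.90)² + (3.23)² + (4.51)² + (-2.32)² + (4.75)² + (-0.37)² + (-1.18)² + (-1.52)² = 63.3676.
Posterior: Inv-Gamma(8.63 + 8/2, 15.98 + 63.3676/2) = Inv-Gamma(12.63, 47.66380).
E[σ²|data] = β/(α−1) = 47.66380/11.63 = 4.0983.

4.0983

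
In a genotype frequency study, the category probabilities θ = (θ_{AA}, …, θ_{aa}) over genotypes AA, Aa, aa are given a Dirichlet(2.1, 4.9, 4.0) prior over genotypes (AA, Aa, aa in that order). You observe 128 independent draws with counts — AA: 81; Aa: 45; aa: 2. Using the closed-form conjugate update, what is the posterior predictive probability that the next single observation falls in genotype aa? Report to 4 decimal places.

The Dirichlet prior is conjugate to the Multinomial likelihood: each posterior αⱼ = prior αⱼ + observed count nⱼ.
Posterior concentration: (83.1, 49.9, 6.0), total = 139.0.
P(next = aa | data) = α_{aa}/Σα = 0.0432.

0.0432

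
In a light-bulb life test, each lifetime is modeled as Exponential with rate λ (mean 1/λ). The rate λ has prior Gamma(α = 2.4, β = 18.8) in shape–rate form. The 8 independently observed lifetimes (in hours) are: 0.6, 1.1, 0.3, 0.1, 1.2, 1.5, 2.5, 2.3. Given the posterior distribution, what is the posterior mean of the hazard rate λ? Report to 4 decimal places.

0.3662

With a Gamma(shape α, rate β) prior on the exponential rate λ, the posterior after n observations with total T = Σxᵢ is Gamma(α+n, β+T).
Sum of observations T = 9.6 hours; n = 8.
Posterior: Gamma(2.4+8, 18.8+9.6) = Gamma(10.4, 28.4).
Posterior mean of λ = α/β = 10.4/28.4 = 0.3662.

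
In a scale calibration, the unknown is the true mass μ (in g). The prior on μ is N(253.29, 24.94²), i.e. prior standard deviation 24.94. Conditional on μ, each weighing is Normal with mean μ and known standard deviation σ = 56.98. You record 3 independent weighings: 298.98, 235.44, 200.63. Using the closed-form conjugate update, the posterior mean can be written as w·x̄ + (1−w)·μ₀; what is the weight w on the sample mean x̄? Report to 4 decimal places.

For Normal data with known variance σ², a Normal(μ₀, σ₀²) prior on μ is conjugate. Posterior precision = 1/σ₀² + n/σ²; posterior mean is the precision-weighted average of μ₀ and x̄.
σ₀² = 24.94² = 622.0036, σ² = 56.98² = 3246.7204. Prior precision 1/σ₀² = 1/622.0036; data precision n/σ² = 3/3246.7204.
w = (n/σ²)/(1/σ₀² + n/σ²) = n·σ₀²/(σ² + n·σ₀²) = 3·622.0036/(3246.7204 + 3·622.0036) = 1866.0108/5112.7312 = 0.3650.

0.3650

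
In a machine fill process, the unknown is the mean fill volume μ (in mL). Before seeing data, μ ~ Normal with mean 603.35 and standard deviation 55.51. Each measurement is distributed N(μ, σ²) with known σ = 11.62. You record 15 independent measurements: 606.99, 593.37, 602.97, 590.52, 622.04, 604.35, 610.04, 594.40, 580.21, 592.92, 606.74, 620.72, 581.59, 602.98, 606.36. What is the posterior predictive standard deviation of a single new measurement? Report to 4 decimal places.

For Normal data with known variance σ², a Normal(μ₀, σ₀²) prior on μ is conjugate. Posterior precision = 1/σ₀² + n/σ²; posterior mean is the precision-weighted average of μ₀ and x̄.
σ₀² = 55.51² = 3081.3601, σ² = 11.62² = 135.0244; σ² + n·σ₀² = 135.0244 + 15·3081.3601 = 46355.4259.
Posterior precision = 1/σ₀² + n/σ² = 1/3081.3601 + 15/135.0244 = (σ² + n·σ₀²)/(σ₀²σ²) = 46355.4259/(3081.3601·135.0244); posterior variance σₙ² = σ₀²σ²/(σ² + n·σ₀²) = 3081.3601·135.0244/46355.4259 = 8.975407.
Predictive variance for one new observation = σₙ² + σ² = 3081.3601·135.0244/46355.4259 + 135.0244 = σ²·(σ₀² + 46355.4259)/46355.4259 = 135.0244·49436.786/46355.4259 = 143.999807; SD = √(135.0244·49436.786/46355.4259) = 12.0000.

12.0000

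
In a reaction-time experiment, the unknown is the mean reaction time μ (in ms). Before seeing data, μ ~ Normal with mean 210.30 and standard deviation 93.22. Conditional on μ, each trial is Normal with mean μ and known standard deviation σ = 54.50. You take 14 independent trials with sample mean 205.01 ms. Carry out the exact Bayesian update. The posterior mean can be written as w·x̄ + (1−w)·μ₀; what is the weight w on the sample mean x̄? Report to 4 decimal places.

For Normal data with known variance σ², a Normal(μ₀, σ₀²) prior on μ is conjugate. Posterior precision = 1/σ₀² + n/σ²; posterior mean is the precision-weighted average of μ₀ and x̄.
σ₀² = 93.22² = 8689.9684, σ² = 54.50² = 2970.25. Prior precision 1/σ₀² = 1/8689.9684; data precision n/σ² = 14/2970.25.
w = (n/σ²)/(1/σ₀² + n/σ²) = n·σ₀²/(σ² + n·σ₀²) = 14·8689.9684/(2970.25 + 14·8689.9684) = 121659.5576/124629.8076 = 0.9762.

0.9762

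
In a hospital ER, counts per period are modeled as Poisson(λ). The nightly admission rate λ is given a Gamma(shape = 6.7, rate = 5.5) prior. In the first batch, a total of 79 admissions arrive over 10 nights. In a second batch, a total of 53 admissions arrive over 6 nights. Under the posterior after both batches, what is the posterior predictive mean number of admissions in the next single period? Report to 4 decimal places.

With a Gamma(shape α, rate β) prior, the Poisson likelihood is conjugate: the posterior is Gamma(α + ΣXᵢ, β + n).
After batch 1: Gamma(α+S, β+n) = Gamma(6.7+79, 5.5+10) = Gamma(85.7, 15.5).
After batch 2: Gamma(α+S, β+n) = Gamma(85.7+53, 15.5+6) = Gamma(138.7, 21.5).
The predictive distribution for one future period is NegBinom with mean α/β = 6.4512.

6.4512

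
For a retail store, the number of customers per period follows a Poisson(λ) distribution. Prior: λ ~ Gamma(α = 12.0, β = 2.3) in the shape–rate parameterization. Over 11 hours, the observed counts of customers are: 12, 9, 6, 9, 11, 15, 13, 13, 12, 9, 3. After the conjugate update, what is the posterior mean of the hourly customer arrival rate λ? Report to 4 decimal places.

9.3233

With a Gamma(shape α, rate β) prior, the Poisson likelihood is conjugate: the posterior is Gamma(α + ΣXᵢ, β + n).
Sum of counts S = 112 over n = 11 hours.
Posterior: Gamma(α+S, β+n) = Gamma(12.0+112, 2.3+11) = Gamma(124.0, 13.3).
Posterior mean = α/β = 124.0/13.3 = 9.3233.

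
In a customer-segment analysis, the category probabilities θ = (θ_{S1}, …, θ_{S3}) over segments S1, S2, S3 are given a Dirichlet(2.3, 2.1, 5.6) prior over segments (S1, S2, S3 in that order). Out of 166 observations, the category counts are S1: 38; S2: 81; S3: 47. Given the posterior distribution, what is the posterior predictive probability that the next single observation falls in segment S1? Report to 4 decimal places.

The Dirichlet prior is conjugate to the Multinomial likelihood: each posterior αⱼ = prior αⱼ + observed count nⱼ.
Posterior concentration: (40.3, 83.1, 52.6), total = 176.0.
P(next = S1 | data) = α_{S1}/Σα = 0.2290.

0.2290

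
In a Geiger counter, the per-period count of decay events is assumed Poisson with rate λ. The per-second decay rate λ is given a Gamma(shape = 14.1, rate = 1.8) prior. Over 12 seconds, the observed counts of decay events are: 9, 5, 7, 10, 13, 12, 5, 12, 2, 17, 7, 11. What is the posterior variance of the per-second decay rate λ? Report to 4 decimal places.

0.6516

With a Gamma(shape α, rate β) prior, the Poisson likelihood is conjugate: the posterior is Gamma(α + ΣXᵢ, β + n).
Sum of counts S = 110 over n = 12 seconds.
Posterior: Gamma(α+S, β+n) = Gamma(14.1+110, 1.8+12) = Gamma(124.1, 13.8).
Var = α/β² = 124.1/13.8² = 0.6516.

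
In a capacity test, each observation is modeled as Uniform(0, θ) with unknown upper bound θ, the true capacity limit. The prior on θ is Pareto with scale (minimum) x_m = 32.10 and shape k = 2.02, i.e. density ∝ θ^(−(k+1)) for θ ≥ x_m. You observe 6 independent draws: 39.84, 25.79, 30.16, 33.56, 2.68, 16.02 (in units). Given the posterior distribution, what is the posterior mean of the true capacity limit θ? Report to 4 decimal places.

A Pareto(scale x_m, shape k) prior on the upper bound θ of Uniform(0, θ) is conjugate: posterior is Pareto(max(x_m, max xᵢ), k + n).
Sample maximum = 39.84; prior scale x_m = 32.10 → posterior scale = max = 39.84.
Posterior shape = 2.02 + 6 = 8.02.
E[θ|data] = k·x_m/(k−1) = 8.02·39.84/7.02 = 45.5152.

45.5152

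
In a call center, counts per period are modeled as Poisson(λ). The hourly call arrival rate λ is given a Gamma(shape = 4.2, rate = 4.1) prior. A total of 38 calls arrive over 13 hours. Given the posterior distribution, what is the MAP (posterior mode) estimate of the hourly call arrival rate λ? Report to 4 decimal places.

With a Gamma(shape α, rate β) prior, the Poisson likelihood is conjugate: the posterior is Gamma(α + ΣXᵢ, β + n).
Posterior: Gamma(α+S, β+n) = Gamma(4.2+38, 4.1+13) = Gamma(42.2, 17.1).
Mode of Gamma(α,β) for α≥1 is (α−1)/β = 41.2/17.1 = 2.4094.

2.4094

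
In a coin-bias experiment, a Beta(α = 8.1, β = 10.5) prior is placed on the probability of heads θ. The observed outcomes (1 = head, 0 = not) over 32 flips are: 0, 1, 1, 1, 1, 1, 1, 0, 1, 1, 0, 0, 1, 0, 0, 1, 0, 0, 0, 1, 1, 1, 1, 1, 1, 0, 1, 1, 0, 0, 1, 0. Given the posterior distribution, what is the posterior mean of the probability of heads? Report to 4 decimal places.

0.5356

The Beta prior is conjugate to a Binomial/Bernoulli likelihood; the update adds successes to α and failures to β.
Posterior: Beta(α+k, β+n−k) = Beta(8.1+19, 10.5+13) = Beta(27.1, 23.5).
Posterior mean = α/(α+β) = 27.1/50.6 = 0.5356.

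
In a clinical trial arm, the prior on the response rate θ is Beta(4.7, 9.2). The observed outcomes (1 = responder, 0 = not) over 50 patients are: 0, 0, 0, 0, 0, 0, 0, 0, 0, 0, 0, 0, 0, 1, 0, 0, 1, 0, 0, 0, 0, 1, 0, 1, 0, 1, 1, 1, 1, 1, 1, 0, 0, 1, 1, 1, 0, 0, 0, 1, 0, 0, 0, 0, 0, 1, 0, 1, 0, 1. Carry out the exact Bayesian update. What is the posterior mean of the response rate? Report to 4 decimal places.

0.3396

The Beta prior is conjugate to a Binomial/Bernoulli likelihood; the update adds successes to α and failures to β.
Posterior: Beta(α+k, β+n−k) = Beta(4.7+17, 9.2+33) = Beta(21.7, 42.2).
Posterior mean = α/(α+β) = 21.7/63.9 = 0.3396.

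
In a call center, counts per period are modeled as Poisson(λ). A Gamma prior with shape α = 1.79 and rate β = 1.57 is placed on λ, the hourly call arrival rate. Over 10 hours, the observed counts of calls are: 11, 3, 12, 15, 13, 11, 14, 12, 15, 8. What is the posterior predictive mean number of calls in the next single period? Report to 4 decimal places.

10.0078

With a Gamma(shape α, rate β) prior, the Poisson likelihood is conjugate: the posterior is Gamma(α + ΣXᵢ, β + n).
Sum of counts S = 114 over n = 10 hours.
Posterior: Gamma(α+S, β+n) = Gamma(1.79+114, 1.57+10) = Gamma(115.79, 11.57).
The predictive distribution for one future period is NegBinom with mean α/β = 10.0078.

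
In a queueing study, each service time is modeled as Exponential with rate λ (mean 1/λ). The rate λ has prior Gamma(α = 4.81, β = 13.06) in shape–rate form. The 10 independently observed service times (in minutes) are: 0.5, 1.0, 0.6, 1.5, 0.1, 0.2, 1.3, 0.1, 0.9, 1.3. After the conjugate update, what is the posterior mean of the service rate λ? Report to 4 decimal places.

With a Gamma(shape α, rate β) prior on the exponential rate λ, the posterior after n observations with total T = Σxᵢ is Gamma(α+n, β+T).
Sum of observations T = 7.5 minutes; n = 10.
Posterior: Gamma(4.81+10, 13.06+7.5) = Gamma(14.81, 20.56).
Posterior mean of λ = α/β = 14.81/20.56 = 0.7203.

0.7203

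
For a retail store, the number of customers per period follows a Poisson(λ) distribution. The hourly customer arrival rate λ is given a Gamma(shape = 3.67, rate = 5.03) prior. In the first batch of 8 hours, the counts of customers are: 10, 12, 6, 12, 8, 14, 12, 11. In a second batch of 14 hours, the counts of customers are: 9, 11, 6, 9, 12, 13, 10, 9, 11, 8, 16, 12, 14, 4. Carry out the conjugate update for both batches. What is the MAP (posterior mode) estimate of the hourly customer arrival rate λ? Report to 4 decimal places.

8.5708

With a Gamma(shape α, rate β) prior, the Poisson likelihood is conjugate: the posterior is Gamma(α + ΣXᵢ, β + n).
Batch 1: sum of counts S = 85 over n = 8 hours.
After batch 1: Gamma(α+S, β+n) = Gamma(3.67+85, 5.03+8) = Gamma(88.67, 13.03).
Batch 2: sum of counts S = 144 over n = 14 hours.
After batch 2: Gamma(α+S, β+n) = Gamma(88.67+144, 13.03+14) = Gamma(232.67, 27.03).
Mode of Gamma(α,β) for α≥1 is (α−1)/β = 231.67/27.03 = 8.5708.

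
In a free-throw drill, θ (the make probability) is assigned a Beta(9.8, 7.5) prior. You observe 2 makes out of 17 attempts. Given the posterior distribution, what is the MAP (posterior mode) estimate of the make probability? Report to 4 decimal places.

The Beta prior is conjugate to a Binomial/Bernoulli likelihood; the update adds successes to α and failures to β.
Posterior: Beta(α+k, β+n−k) = Beta(9.8+2, 7.5+15) = Beta(11.8, 22.5).
Mode of Beta(a,b) for a,b>1 is (a−1)/(a+b−2) = 10.8/32.3 = 0.3344.

0.3344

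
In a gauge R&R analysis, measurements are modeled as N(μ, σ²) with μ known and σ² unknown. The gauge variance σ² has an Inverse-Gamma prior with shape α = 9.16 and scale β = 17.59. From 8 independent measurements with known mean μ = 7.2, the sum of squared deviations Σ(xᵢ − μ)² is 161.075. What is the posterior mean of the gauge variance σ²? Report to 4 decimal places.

8.0697

With known mean μ and an Inverse-Gamma(α, β) prior on σ², the Normal likelihood is conjugate: posterior is Inv-Gamma(α + n/2, β + Σ(xᵢ−μ)²/2).
Posterior: Inv-Gamma(9.16 + 8/2, 17.59 + 161.075/2) = Inv-Gamma(13.16, 98.1275).
E[σ²|data] = β/(α−1) = 98.1275/12.16 = 8.0697.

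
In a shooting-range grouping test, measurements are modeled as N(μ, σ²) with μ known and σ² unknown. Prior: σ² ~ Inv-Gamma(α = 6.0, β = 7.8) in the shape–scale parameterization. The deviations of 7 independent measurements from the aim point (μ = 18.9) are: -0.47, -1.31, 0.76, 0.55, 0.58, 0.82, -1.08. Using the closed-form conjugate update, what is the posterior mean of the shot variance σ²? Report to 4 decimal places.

1.2113

With known mean μ and an Inverse-Gamma(α, β) prior on σ², the Normal likelihood is conjugate: posterior is Inv-Gamma(α + n/2, β + Σ(xᵢ−μ)²/2).
Σ(xᵢ−μ)² = (-0.47)² + (-1.31)² + (0.76)² + (0.55)² + (0.58)² + (0.82)² + (-1.08)² = 4.9923.
Posterior: Inv-Gamma(6.0 + 7/2, 7.8 + 4.9923/2) = Inv-Gamma(9.50, 10.29615).
E[σ²|data] = β/(α−1) = 10.29615/8.50 = 1.2113.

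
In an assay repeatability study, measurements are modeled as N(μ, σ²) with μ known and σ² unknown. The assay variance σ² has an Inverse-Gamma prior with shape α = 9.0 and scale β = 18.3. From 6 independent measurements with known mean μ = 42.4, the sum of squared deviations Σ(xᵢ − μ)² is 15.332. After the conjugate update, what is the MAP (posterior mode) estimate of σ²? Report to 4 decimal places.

With known mean μ and an Inverse-Gamma(α, β) prior on σ², the Normal likelihood is conjugate: posterior is Inv-Gamma(α + n/2, β + Σ(xᵢ−μ)²/2).
Posterior: Inv-Gamma(9.0 + 6/2, 18.3 + 15.332/2) = Inv-Gamma(12.00, 25.9660).
Mode = β/(α+1) = 25.9660/13.00 = 1.9974.

1.9974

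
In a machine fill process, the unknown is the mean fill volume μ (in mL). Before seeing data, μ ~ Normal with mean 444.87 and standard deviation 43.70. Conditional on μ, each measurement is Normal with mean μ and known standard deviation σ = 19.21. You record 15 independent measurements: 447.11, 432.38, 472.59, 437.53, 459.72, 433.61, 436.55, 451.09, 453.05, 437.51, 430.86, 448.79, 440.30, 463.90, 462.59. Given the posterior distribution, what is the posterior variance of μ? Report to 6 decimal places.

For Normal data with known variance σ², a Normal(μ₀, σ₀²) prior on μ is conjugate. Posterior precision = 1/σ₀² + n/σ²; posterior mean is the precision-weighted average of μ₀ and x̄.
σ₀² = 43.70² = 1909.69, σ² = 19.21² = 369.0241; σ² + n·σ₀² = 369.0241 + 15·1909.69 = 29014.3741.
Posterior precision = 1/σ₀² + n/σ² = 1/1909.69 + 15/369.0241 = (σ² + n·σ₀²)/(σ₀²σ²) = 29014.3741/(1909.69·369.0241); posterior variance σₙ² = σ₀²σ²/(σ² + n·σ₀²) = 1909.69·369.0241/29014.3741 = 24.288707.

24.288707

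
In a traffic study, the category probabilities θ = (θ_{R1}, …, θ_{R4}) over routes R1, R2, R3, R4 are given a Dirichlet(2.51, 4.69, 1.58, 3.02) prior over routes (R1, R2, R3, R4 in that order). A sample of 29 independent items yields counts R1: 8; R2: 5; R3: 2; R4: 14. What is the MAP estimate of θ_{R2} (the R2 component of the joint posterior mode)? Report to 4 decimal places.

0.2361

The Dirichlet prior is conjugate to the Multinomial likelihood: each posterior αⱼ = prior αⱼ + observed count nⱼ.
Posterior concentration: (10.51, 9.69, 3.58, 17.02), total = 40.80.
Joint mode component: (α_{R2}−1)/(Σα−K) = 8.69/36.80 = 0.2361.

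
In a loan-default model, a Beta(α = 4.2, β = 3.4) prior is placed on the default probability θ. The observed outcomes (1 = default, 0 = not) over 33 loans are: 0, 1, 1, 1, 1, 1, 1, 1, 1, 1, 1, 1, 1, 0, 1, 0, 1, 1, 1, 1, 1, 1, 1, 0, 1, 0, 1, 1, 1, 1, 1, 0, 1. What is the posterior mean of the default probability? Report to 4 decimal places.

0.7685

The Beta prior is conjugate to a Binomial/Bernoulli likelihood; the update adds successes to α and failures to β.
Posterior: Beta(α+k, β+n−k) = Beta(4.2+27, 3.4+6) = Beta(31.2, 9.4).
Posterior mean = α/(α+β) = 31.2/40.6 = 0.7685.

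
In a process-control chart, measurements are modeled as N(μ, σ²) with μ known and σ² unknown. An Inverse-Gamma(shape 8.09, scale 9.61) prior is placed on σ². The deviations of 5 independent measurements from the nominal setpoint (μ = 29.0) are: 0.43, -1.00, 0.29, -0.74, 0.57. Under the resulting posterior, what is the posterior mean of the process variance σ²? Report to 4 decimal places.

With known mean μ and an Inverse-Gamma(α, β) prior on σ², the Normal likelihood is conjugate: posterior is Inv-Gamma(α + n/2, β + Σ(xᵢ−μ)²/2).
Σ(xᵢ−μ)² = (0.43)² + (-1.00)² + (0.29)² + (-0.74)² + (0.57)² = 2.1415.
Posterior: Inv-Gamma(8.09 + 5/2, 9.61 + 2.1415/2) = Inv-Gamma(10.59, 10.68075).
E[σ²|data] = β/(α−1) = 10.68075/9.59 = 1.1137.

1.1137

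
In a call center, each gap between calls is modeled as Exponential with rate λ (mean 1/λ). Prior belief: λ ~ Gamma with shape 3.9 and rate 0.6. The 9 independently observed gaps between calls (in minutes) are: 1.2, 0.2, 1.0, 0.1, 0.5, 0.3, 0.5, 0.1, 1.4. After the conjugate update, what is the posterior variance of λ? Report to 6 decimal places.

With a Gamma(shape α, rate β) prior on the exponential rate λ, the posterior after n observations with total T = Σxᵢ is Gamma(α+n, β+T).
Sum of observations T = 5.3 minutes; n = 9.
Posterior: Gamma(3.9+9, 0.6+5.3) = Gamma(12.9, 5.9).
Var = α/β² = 0.370583.

0.370583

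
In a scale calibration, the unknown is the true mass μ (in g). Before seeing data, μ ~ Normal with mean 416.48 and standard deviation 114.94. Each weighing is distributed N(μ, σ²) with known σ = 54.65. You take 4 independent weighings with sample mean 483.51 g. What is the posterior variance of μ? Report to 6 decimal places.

For Normal data with known variance σ², a Normal(μ₀, σ₀²) prior on μ is conjugate. Posterior precision = 1/σ₀² + n/σ²; posterior mean is the precision-weighted average of μ₀ and x̄.
σ₀² = 114.94² = 13211.2036, σ² = 54.65² = 2986.6225; σ² + n·σ₀² = 2986.6225 + 4·13211.2036 = 55831.4369.
Posterior precision = 1/σ₀² + n/σ² = 1/13211.2036 + 4/2986.6225 = (σ² + n·σ₀²)/(σ₀²σ²) = 55831.4369/(13211.2036·2986.6225); posterior variance σₙ² = σ₀²σ²/(σ² + n·σ₀²) = 13211.2036·2986.6225/55831.4369 = 706.714355.

706.714355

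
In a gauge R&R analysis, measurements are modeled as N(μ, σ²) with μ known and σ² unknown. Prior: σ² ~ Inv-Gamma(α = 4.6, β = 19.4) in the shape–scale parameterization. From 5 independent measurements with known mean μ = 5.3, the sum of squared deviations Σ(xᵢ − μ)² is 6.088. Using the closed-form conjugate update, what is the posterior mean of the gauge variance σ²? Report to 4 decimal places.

3.6793

With known mean μ and an Inverse-Gamma(α, β) prior on σ², the Normal likelihood is conjugate: posterior is Inv-Gamma(α + n/2, β + Σ(xᵢ−μ)²/2).
Posterior: Inv-Gamma(4.6 + 5/2, 19.4 + 6.088/2) = Inv-Gamma(7.10, 22.4440).
E[σ²|data] = β/(α−1) = 22.4440/6.10 = 3.6793.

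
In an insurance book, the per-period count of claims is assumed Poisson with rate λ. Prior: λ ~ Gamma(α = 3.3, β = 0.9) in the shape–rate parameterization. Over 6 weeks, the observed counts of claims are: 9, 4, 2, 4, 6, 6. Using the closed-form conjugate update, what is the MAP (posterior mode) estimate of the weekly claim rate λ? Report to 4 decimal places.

4.8261

With a Gamma(shape α, rate β) prior, the Poisson likelihood is conjugate: the posterior is Gamma(α + ΣXᵢ, β + n).
Sum of counts S = 31 over n = 6 weeks.
Posterior: Gamma(α+S, β+n) = Gamma(3.3+31, 0.9+6) = Gamma(34.3, 6.9).
Mode of Gamma(α,β) for α≥1 is (α−1)/β = 33.3/6.9 = 4.8261.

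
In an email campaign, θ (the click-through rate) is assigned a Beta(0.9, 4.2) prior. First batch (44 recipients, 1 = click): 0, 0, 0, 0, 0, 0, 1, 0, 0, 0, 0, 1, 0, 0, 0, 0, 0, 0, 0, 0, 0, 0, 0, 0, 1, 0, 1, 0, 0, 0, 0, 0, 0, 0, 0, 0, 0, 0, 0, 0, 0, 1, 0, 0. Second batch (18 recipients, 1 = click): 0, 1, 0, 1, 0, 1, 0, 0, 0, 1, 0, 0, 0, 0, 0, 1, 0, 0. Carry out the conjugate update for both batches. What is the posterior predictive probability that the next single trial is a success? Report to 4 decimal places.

The Beta prior is conjugate to a Binomial/Bernoulli likelihood; the update adds successes to α and failures to β.
After batch 1: Beta(0.9+5, 4.2+39) = Beta(5.9, 43.2).
After batch 2: Beta(5.9+5, 43.2+13) = Beta(10.9, 56.2).
For a single future Bernoulli trial, P(success | data) = α/(α+β) = 0.1624.

0.1624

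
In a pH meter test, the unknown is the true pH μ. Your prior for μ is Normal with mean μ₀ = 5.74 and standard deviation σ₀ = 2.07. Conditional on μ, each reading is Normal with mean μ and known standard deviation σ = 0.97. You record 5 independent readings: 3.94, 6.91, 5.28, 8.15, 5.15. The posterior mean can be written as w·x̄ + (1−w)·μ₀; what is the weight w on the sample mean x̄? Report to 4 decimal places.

0.9579

For Normal data with known variance σ², a Normal(μ₀, σ₀²) prior on μ is conjugate. Posterior precision = 1/σ₀² + n/σ²; posterior mean is the precision-weighted average of μ₀ and x̄.
σ₀² = 2.07² = 4.2849, σ² = 0.97² = 0.9409. Prior precision 1/σ₀² = 1/4.2849; data precision n/σ² = 5/0.9409.
w = (n/σ²)/(1/σ₀² + n/σ²) = n·σ₀²/(σ² + n·σ₀²) = 5·4.2849/(0.9409 + 5·4.2849) = 21.4245/22.3654 = 0.9579.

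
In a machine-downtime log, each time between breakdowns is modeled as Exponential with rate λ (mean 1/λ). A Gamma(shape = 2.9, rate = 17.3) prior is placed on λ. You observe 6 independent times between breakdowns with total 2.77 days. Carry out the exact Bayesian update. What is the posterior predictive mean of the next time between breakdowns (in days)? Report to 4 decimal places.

With a Gamma(shape α, rate β) prior on the exponential rate λ, the posterior after n observations with total T = Σxᵢ is Gamma(α+n, β+T).
Posterior: Gamma(2.9+6, 17.3+2.77) = Gamma(8.9, 20.07).
The predictive distribution for the next observation is Lomax; its mean is β/(α−1) = 20.07/7.9 = 2.5405.

2.5405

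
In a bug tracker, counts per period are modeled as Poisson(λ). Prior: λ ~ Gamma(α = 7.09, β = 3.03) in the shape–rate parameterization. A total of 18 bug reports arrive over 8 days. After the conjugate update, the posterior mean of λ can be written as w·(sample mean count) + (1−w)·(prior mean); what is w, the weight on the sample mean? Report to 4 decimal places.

0.7253

With a Gamma(shape α, rate β) prior, the Poisson likelihood is conjugate: the posterior is Gamma(α + ΣXᵢ, β + n).
Posterior mean = (α₀+S)/(β₀+n) = [n/(β₀+n)]·(S/n) + [β₀/(β₀+n)]·(α₀/β₀), so only n and β₀ enter the weight.
Weight on data w = n/(β₀+n) = 8/(3.03+8) = 8/11.03 = 0.7253.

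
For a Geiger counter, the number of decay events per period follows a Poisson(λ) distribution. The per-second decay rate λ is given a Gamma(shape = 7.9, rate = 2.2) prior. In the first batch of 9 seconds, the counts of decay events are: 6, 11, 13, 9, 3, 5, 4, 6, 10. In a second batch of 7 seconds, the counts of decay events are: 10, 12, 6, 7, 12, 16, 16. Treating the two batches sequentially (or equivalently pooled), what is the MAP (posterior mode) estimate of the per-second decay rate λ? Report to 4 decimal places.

With a Gamma(shape α, rate β) prior, the Poisson likelihood is conjugate: the posterior is Gamma(α + ΣXᵢ, β + n).
Batch 1: sum of counts S = 67 over n = 9 seconds.
After batch 1: Gamma(α+S, β+n) = Gamma(7.9+67, 2.2+9) = Gamma(74.9, 11.2).
Batch 2: sum of counts S = 79 over n = 7 seconds.
After batch 2: Gamma(α+S, β+n) = Gamma(74.9+79, 11.2+7) = Gamma(153.9, 18.2).
Mode of Gamma(α,β) for α≥1 is (α−1)/β = 152.9/18.2 = 8.4011.

8.4011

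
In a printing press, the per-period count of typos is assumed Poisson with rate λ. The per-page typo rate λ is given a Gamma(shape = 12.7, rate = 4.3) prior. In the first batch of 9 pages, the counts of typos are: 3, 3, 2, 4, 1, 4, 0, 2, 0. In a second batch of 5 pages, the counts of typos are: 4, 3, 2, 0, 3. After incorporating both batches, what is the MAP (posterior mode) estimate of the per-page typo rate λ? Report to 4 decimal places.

With a Gamma(shape α, rate β) prior, the Poisson likelihood is conjugate: the posterior is Gamma(α + ΣXᵢ, β + n).
Batch 1: sum of counts S = 19 over n = 9 pages.
After batch 1: Gamma(α+S, β+n) = Gamma(12.7+19, 4.3+9) = Gamma(31.7, 13.3).
Batch 2: sum of counts S = 12 over n = 5 pages.
After batch 2: Gamma(α+S, β+n) = Gamma(31.7+12, 13.3+5) = Gamma(43.7, 18.3).
Mode of Gamma(α,β) for α≥1 is (α−1)/β = 42.7/18.3 = 2.3333.

2.3333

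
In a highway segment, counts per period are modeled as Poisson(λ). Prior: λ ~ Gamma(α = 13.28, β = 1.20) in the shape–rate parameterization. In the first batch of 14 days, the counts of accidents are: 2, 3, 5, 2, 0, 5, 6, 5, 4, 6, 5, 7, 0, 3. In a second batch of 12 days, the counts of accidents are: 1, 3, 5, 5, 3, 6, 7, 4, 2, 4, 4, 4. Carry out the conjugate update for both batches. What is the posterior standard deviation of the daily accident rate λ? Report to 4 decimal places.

0.3930

With a Gamma(shape α, rate β) prior, the Poisson likelihood is conjugate: the posterior is Gamma(α + ΣXᵢ, β + n).
Batch 1: sum of counts S = 53 over n = 14 days.
After batch 1: Gamma(α+S, β+n) = Gamma(13.28+53, 1.20+14) = Gamma(66.28, 15.20).
Batch 2: sum of counts S = 48 over n = 12 days.
After batch 2: Gamma(α+S, β+n) = Gamma(66.28+48, 15.20+12) = Gamma(114.28, 27.20).
SD = √α/β = √114.28/27.20 = 0.3930.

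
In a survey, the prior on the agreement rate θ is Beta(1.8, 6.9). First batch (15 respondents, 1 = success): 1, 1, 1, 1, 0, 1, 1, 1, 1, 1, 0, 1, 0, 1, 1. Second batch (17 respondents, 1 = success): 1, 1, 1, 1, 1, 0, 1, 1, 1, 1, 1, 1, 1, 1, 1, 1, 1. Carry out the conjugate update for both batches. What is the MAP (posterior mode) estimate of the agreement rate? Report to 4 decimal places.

0.7442

The Beta prior is conjugate to a Binomial/Bernoulli likelihood; the update adds successes to α and failures to β.
After batch 1: Beta(1.8+12, 6.9+3) = Beta(13.8, 9.9).
After batch 2: Beta(13.8+16, 9.9+1) = Beta(29.8, 10.9).
Mode of Beta(a,b) for a,b>1 is (a−1)/(a+b−2) = 28.8/38.7 = 0.7442.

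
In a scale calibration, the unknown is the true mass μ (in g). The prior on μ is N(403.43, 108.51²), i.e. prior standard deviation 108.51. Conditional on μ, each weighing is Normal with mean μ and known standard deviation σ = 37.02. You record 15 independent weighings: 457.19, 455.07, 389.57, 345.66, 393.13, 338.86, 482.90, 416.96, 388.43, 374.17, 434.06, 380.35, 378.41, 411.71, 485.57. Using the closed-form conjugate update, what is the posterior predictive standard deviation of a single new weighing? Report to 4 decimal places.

38.2249

For Normal data with known variance σ², a Normal(μ₀, σ₀²) prior on μ is conjugate. Posterior precision = 1/σ₀² + n/σ²; posterior mean is the precision-weighted average of μ₀ and x̄.
σ₀² = 108.51² = 11774.4201, σ² = 37.02² = 1370.4804; σ² + n·σ₀² = 1370.4804 + 15·11774.4201 = 177986.7819.
Posterior precision = 1/σ₀² + n/σ² = 1/11774.4201 + 15/1370.4804 = (σ² + n·σ₀²)/(σ₀²σ²) = 177986.7819/(11774.4201·1370.4804); posterior variance σₙ² = σ₀²σ²/(σ² + n·σ₀²) = 11774.4201·1370.4804/177986.7819 = 90.661856.
Predictive variance for one new observation = σₙ² + σ² = 11774.4201·1370.4804/177986.7819 + 1370.4804 = σ²·(σ₀² + 177986.7819)/177986.7819 = 1370.4804·189761.202/177986.7819 = 1461.142256; SD = √(1370.4804·189761.202/177986.7819) = 38.2249.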